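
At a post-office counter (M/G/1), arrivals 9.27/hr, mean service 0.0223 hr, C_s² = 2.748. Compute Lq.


ρ = λ·E[S] = 9.27·0.0223 = 0.2067
Lq = ρ²(1+C_s²)/(2(1−ρ)) = 0.04273·(1+2.748)/(2·0.7933)
= 0.04273·3.7480/1.5866 = 0.10095

Final: 0.10095


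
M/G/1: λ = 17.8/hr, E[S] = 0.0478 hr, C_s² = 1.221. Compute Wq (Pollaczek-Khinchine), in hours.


ρ = λ·E[S] = 17.8·0.0478 = 0.8508
E[S²] = E[S]²(1+C_s²) = 0.0478²·(1+1.221) = 0.005075
Wq = λ·E[S²]/(2(1−ρ)) = 17.8·0.005075/(2·0.1492) = 0.30279 hr

Final: 0.30279 hr


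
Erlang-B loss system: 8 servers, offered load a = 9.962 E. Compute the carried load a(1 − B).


B(8,9.962) = 0.336537 (Erlang-B)
Carried load = a(1 − B) = 9.962·(1 − 0.336537) = 9.962·0.663463 = 6.6094 E

Final: 6.6094 Erlangs


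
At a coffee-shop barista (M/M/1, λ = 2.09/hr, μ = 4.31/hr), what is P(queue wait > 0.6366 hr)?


ρ = 2.09/4.31 = 0.4849
P(Wq > t) = ρ·e^{−(μ−λ)t} = 0.4849·e^{−1.4133}
= 0.4849·0.243351 = 0.118005

Final: 0.118005


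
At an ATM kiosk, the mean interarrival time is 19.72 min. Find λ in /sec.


λ = 1/(interarrival time) in consistent units.
1 second = 0.0166667 min, so λ = 0.0166667/19.72 = 0.0008452 per second

Final: 0.0008452 /sec


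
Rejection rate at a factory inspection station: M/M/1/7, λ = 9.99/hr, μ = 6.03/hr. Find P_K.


ρ = λ/μ = 9.99/6.03 = 1.6567
P_K = (1−ρ)ρ^K/(1−ρ^(K+1)) = (-0.6567·34.256046)/(1 − 56.752554)
= -22.496508/-55.752554 = 0.403506

Final: 0.403506


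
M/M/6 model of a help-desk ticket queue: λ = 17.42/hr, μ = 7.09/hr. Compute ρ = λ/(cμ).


ρ = λ/(cμ) = 17.42/(6·7.09) = 17.42/42.54 = 0.4095

Final: 0.4095


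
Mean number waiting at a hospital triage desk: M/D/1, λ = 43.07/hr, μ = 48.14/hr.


ρ = 43.07/48.14 = 0.8947
M/D/1: Lq = ρ²/(2(1−ρ)) = 0.8005/(2·0.1053) = 3.80019

Final: 3.80019


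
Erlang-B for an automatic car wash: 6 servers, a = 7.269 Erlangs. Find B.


B(c,a) = (a^c/c!) / Σ_{k=0}^{c} a^k/k!
a^6/6! = 204.887525
Σ terms (k=0..6): 1.00000 + 7.26900 + 26.41918 + 64.01367 + 116.32885 + 169.11888 + 204.88753 = 589.037111
B = 204.887525/589.037111 = 0.347835

Final: 0.347835


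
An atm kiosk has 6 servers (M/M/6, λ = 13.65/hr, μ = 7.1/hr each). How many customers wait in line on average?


a = λ/μ = 1.9225; ρ = a/6 = 0.3204
P₀ = 0.146066
Lq = P₀·a^c·ρ / (c!·(1−ρ)²) = 0.146066·50.49470·0.3204/(720·0.46183)
= 0.007107

Final: 0.007107


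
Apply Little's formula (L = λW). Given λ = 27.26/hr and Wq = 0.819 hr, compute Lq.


Lq = λWq = 27.26·0.819 = 22.3259

Final: 22.3259


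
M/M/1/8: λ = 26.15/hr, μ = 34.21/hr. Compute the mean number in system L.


ρ = 26.15/34.21 = 0.7644
L = ρ[1 − (K+1)ρ^K + Kρ^(K+1)] / [(1−ρ)(1−ρ^(K+1))]
Numerator: 0.7644·(1 − 9·0.116560 + 8·0.089098) = 0.507364
Denominator: (0.2356)·(0.910902) = 0.214612
L = 0.507364/0.214612 = 2.3641

Final: 2.3641


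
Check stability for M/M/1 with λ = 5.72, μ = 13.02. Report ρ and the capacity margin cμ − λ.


Total capacity cμ = 1·13.02 = 13.02/hr
ρ = λ/(cμ) = 5.72/13.02 = 0.4393
Stable ⇔ ρ < 1: YES
Spare capacity = cμ − λ = 13.02 − 5.72 = 7.30/hr

Final: ρ = 0.4393; stable; margin = 7.30/hr


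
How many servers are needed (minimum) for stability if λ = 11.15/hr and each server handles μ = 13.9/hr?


Stability requires cμ > λ ⇔ c > λ/μ.
λ/μ = 11.15/13.9 = 0.8022
Minimum integer c = ⌊0.8022⌋ + 1 = 1
Check: 1·13.9 = 13.90 > 11.15, while 0·13.9 = 0.00 ≤ 11.15

Final: 1 servers


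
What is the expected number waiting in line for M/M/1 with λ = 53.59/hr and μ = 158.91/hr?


ρ = 53.59/158.91 = 0.3372
Lq = ρ²/(1−ρ) = 0.1137/0.6628 = 0.1716

Final: 0.1716


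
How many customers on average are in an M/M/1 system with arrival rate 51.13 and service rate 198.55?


ρ = λ/μ = 51.13/198.55 = 0.2575
L = ρ/(1−ρ) = 0.2575/(1 − 0.2575) = 0.2575/0.7425 = 0.3468

Final: 0.3468


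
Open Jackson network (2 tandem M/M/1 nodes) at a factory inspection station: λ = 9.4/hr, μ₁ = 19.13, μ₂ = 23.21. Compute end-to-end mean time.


Each node sees arrival rate λ = 9.4/hr (tandem ⇒ throughput preserved).
W₁ = 1/(μ₁−λ) = 1/(19.13−9.4) = 0.10277 hr
W₂ = 1/(μ₂−λ) = 1/(23.21−9.4) = 0.07241 hr
W_total = W₁ + W₂ = 0.10277 + 0.07241 = 0.17519 hr

Final: 0.17519 hr


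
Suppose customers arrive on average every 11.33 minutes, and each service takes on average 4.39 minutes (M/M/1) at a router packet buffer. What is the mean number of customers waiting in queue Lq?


λ = 60/11.33 = 5.2957 /hr
μ = 60/4.39 = 13.6674 /hr
ρ = λ/μ = 5.2957/13.6674 = 0.3875
Lq = ρ²/(1−ρ) = 0.1501/0.6125 = 0.2451

Final: 0.2451


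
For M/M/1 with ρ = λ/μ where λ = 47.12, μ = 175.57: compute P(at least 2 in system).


ρ = 47.12/175.57 = 0.2684
P(N ≥ n) = ρ^n = 0.2684^2 = 0.072029

Final: 0.072029


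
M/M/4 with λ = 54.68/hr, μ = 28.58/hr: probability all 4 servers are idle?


a = λ/μ = 54.68/28.58 = 1.9132; ρ = a/c = 0.4783
Σ_{k=0}^{3} a^k/k! (terms k=0..3) = 1.00000 + 1.91323 + 1.83022 + 1.16721 = 5.91065
Tail: a^4/(4!(1−ρ)) = 13.39878/(24·0.5217) = 1.07013
P₀ = 1/(5.91065 + 1.07013) = 1/6.98078 = 0.143250

Final: 0.143250


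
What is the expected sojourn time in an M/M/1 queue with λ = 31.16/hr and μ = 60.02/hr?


W = 1/(μ−λ) = 1/(60.02 − 31.16) = 1/28.86 = 0.03465 hr

Final: 0.03465 hr


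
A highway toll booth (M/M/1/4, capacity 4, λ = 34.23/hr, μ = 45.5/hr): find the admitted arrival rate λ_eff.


ρ = 0.7523; P_K = (1−ρ)ρ^4/(1−ρ^5) = 0.104530
λ_eff = λ(1 − P_K) = 34.23·(1 − 0.104530) = 34.23·0.895470 = 30.6519 /hr

Final: 30.6519 /hr


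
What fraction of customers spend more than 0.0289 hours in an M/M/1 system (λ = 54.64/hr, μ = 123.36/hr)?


W ~ Exponential(μ−λ) for M/M/1.
μ − λ = 123.36 − 54.64 = 68.7200
P(W > t) = e^{−(μ−λ)t} = e^{−1.9860} = 0.137242

Final: 0.137242


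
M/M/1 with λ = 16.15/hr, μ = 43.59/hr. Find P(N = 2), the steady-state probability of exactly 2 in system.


ρ = 16.15/43.59 = 0.3705
P_n = (1−ρ)·ρ^n = (1 − 0.3705)·0.3705^2 = 0.6295·0.137269 = 0.086411

Final: 0.086411


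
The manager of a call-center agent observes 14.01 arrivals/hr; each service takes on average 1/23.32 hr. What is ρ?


ρ = λ/μ = 14.01/23.32 = 0.6008

Final: 0.6008


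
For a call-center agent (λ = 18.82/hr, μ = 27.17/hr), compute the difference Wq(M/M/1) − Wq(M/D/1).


ρ = 18.82/27.17 = 0.6927
Wq(M/M/1) = ρ/(μ−λ) = 0.6927/8.35 = 0.08296 hr
Wq(M/D/1) = ρ/(2(μ−λ)) = 0.04148 hr
Savings = 0.08296 − 0.04148 = 0.04148 hr

Final: 0.04148 hr


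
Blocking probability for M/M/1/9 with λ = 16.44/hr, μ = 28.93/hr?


ρ = λ/μ = 16.44/28.93 = 0.5683
P_K = (1−ρ)ρ^K/(1−ρ^(K+1)) = (0.4317·0.006180)/(1 − 0.003512)
= 0.002668/0.996488 = 0.002677

Final: 0.002677


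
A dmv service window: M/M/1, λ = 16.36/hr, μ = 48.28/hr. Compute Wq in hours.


ρ = 16.36/48.28 = 0.3389
Wq = ρ/(μ−λ) = 0.3389/(48.28 − 16.36) = 0.3389/31.92 = 0.01062 hr

Final: 0.01062 hr


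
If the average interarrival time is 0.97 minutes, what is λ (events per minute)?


λ = 1/(interarrival time) in consistent units.
1 minute = 1 min, so λ = 1/0.97 = 1.0309 per minute

Final: 1.0309 /min


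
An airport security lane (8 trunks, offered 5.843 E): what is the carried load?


B(8,5.843) = 0.113231 (Erlang-B)
Carried load = a(1 − B) = 5.843·(1 − 0.113231) = 5.843·0.886769 = 5.1814 E

Final: 5.1814 Erlangs


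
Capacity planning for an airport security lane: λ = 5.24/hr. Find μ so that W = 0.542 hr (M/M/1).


W = 1/(μ−λ) ⇒ μ − λ = 1/W = 1/0.542 = 1.8450
μ = λ + 1/W = 5.24 + 1.8450 = 7.0850 per hr

Final: 7.0850 /hr


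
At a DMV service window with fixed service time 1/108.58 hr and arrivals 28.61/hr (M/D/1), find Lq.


ρ = 28.61/108.58 = 0.2635
M/D/1: Lq = ρ²/(2(1−ρ)) = 0.06943/(2·0.7365) = 0.04713

Final: 0.04713


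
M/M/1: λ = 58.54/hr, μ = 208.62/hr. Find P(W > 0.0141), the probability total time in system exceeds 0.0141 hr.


W ~ Exponential(μ−λ) for M/M/1.
μ − λ = 208.62 − 58.54 = 150.0800
P(W > t) = e^{−(μ−λ)t} = e^{−2.1161} = 0.120497

Final: 0.120497


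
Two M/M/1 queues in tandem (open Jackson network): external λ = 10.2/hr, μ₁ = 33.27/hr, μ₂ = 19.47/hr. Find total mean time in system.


Each node sees arrival rate λ = 10.2/hr (tandem ⇒ throughput preserved).
W₁ = 1/(μ₁−λ) = 1/(33.27−10.2) = 0.04335 hr
W₂ = 1/(μ₂−λ) = 1/(19.47−10.2) = 0.10787 hr
W_total = W₁ + W₂ = 0.04335 + 0.10787 = 0.15122 hr

Final: 0.15122 hr


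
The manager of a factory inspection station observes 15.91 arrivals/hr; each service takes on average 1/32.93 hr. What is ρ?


ρ = λ/μ = 15.91/32.93 = 0.4831

Final: 0.4831


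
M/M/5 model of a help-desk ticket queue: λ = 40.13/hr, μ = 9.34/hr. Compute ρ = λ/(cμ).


ρ = λ/(cμ) = 40.13/(5·9.34) = 40.13/46.70 = 0.8593

Final: 0.8593


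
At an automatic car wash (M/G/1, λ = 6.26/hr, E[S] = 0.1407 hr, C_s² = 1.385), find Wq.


ρ = λ·E[S] = 6.26·0.1407 = 0.8808
E[S²] = E[S]²(1+C_s²) = 0.1407²·(1+1.385) = 0.047215
Wq = λ·E[S²]/(2(1−ρ)) = 6.26·0.047215/(2·0.1192) = 1.23959 hr

Final: 1.23959 hr


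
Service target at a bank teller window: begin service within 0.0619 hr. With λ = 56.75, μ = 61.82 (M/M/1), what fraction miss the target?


ρ = 56.75/61.82 = 0.9180
P(Wq > t) = ρ·e^{−(μ−λ)t} = 0.9180·e^{−0.3138}
= 0.9180·0.730641 = 0.670719

Final: 0.670719


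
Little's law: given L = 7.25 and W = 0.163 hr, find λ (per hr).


λ = L/W = 7.25/0.163 = 44.4785 /hr

Final: 44.4785 /hr


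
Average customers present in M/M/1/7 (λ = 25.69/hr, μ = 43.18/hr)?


ρ = 25.69/43.18 = 0.5950
L = ρ[1 − (K+1)ρ^K + Kρ^(K+1)] / [(1−ρ)(1−ρ^(K+1))]
Numerator: 0.5950·(1 − 8·0.026386 + 7·0.015698) = 0.534743
Denominator: (0.4050)·(0.984302) = 0.398690
L = 0.534743/0.398690 = 1.3413

Final: 1.3413


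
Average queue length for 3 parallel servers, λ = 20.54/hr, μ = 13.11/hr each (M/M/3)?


a = λ/μ = 1.5667; ρ = a/3 = 0.5222
P₀ = 0.194714
Lq = P₀·a^c·ρ / (c!·(1−ρ)²) = 0.194714·3.84586·0.5222/(6·0.22825)
= 0.28557

Final: 0.28557


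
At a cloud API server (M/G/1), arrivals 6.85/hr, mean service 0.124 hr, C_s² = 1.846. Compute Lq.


ρ = λ·E[S] = 6.85·0.124 = 0.8494
Lq = ρ²(1+C_s²)/(2(1−ρ)) = 0.7215·(1+1.846)/(2·0.1506)
= 0.7215·2.8460/0.3012 = 6.81717

Final: 6.81717


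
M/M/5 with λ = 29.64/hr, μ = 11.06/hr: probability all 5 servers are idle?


a = λ/μ = 29.64/11.06 = 2.6799; ρ = a/c = 0.5360
Σ_{k=0}^{4} a^k/k! (terms k=0..4) = 1.00000 + 2.67993 + 3.59101 + 3.20788 + 2.14922 = 12.62803
Tail: a^5/(5!(1−ρ)) = 138.23415/(120·0.4640) = 2.48258
P₀ = 1/(12.62803 + 2.48258) = 1/15.11061 = 0.066179

Final: 0.066179


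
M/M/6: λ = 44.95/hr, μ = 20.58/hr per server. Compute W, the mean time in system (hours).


a = 2.1842; ρ = 0.3640; P₀ = 0.112289
Lq = P₀·a^c·ρ/(c!(1−ρ)²) = 0.01524
Wq = Lq/λ = 0.01524/44.95 = 0.0003390 hr
W = Wq + 1/μ = 0.0003390 + 0.04859 = 0.04893 hr

Final: 0.04893 hr


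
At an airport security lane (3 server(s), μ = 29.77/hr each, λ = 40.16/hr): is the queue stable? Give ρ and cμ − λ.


Total capacity cμ = 3·29.77 = 89.31/hr
ρ = λ/(cμ) = 40.16/89.31 = 0.4497
Stable ⇔ ρ < 1: YES
Spare capacity = cμ − λ = 89.31 − 40.16 = 49.15/hr

Final: ρ = 0.4497; stable; margin = 49.15/hr


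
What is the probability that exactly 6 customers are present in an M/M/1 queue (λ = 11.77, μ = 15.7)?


ρ = 11.77/15.7 = 0.7497
P_n = (1−ρ)·ρ^n = (1 − 0.7497)·0.7497^6 = 0.2503·0.177526 = 0.044438

Final: 0.044438


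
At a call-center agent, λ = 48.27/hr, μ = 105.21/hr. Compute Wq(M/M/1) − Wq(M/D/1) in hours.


ρ = 48.27/105.21 = 0.4588
Wq(M/M/1) = ρ/(μ−λ) = 0.4588/56.94 = 0.008058 hr
Wq(M/D/1) = ρ/(2(μ−λ)) = 0.004029 hr
Savings = 0.008058 − 0.004029 = 0.004029 hr

Final: 0.004029 hr


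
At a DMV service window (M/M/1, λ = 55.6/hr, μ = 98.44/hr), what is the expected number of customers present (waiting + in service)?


ρ = λ/μ = 55.6/98.44 = 0.5648
L = ρ/(1−ρ) = 0.5648/(1 − 0.5648) = 0.5648/0.4352 = 1.2979

Final: 1.2979


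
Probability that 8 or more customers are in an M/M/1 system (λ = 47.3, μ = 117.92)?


ρ = 47.3/117.92 = 0.4011
P(N ≥ n) = ρ^n = 0.4011^8 = 0.0006702

Final: 0.0006702


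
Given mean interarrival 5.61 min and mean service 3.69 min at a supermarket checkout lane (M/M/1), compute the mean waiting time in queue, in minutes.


λ = 60/5.61 = 10.6952 /hr
μ = 60/3.69 = 16.2602 /hr
ρ = λ/μ = 10.6952/16.2602 = 0.6578
Wq = ρ/(μ−λ) = 0.6578/(16.2602−10.6952) = 0.11820 hr
In minutes: 0.11820·60 = 7.092 min

Final: 7.092 min


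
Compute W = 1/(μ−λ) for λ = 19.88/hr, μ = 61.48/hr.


W = 1/(μ−λ) = 1/(61.48 − 19.88) = 1/41.60 = 0.02404 hr

Final: 0.02404 hr


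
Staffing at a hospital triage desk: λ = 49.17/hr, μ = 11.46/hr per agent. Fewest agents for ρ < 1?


Stability requires cμ > λ ⇔ c > λ/μ.
λ/μ = 49.17/11.46 = 4.2906
Minimum integer c = ⌊4.2906⌋ + 1 = 5
Check: 5·11.46 = 57.30 > 49.17, while 4·11.46 = 45.84 ≤ 49.17

Final: 5 servers


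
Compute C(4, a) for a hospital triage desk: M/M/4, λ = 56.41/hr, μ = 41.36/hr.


a = λ/μ = 1.3639; ρ = a/4 = 0.3410
P₀ = 0.254093 (from M/M/c formula)
C(c,a) = [a^c/(c!(1−ρ))]·P₀ = [3.46021/(24·0.6590)]·0.254093
= 0.21877·0.254093 = 0.055588

Final: 0.055588


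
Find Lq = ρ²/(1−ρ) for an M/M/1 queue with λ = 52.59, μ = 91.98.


ρ = 52.59/91.98 = 0.5718
Lq = ρ²/(1−ρ) = 0.3269/0.4282 = 0.7634

Final: 0.7634


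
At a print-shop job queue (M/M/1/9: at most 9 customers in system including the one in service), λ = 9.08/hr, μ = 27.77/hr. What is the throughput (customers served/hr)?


ρ = 0.3270; P_K = (1−ρ)ρ^9/(1−ρ^10) = 0.00002875
λ_eff = λ(1 − P_K) = 9.08·(1 − 0.00002875) = 9.08·0.999971 = 9.0797 /hr

Final: 9.0797 /hr


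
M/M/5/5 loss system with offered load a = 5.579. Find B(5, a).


B(c,a) = (a^c/c!) / Σ_{k=0}^{c} a^k/k!
a^5/5! = 45.040226
Σ terms (k=0..5): 1.00000 + 5.57900 + 15.56262 + 28.94129 + 40.36586 + 45.04023 = 136.488993
B = 45.040226/136.488993 = 0.329992

Final: 0.329992


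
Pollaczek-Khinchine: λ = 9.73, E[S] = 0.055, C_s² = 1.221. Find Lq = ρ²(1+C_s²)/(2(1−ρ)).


ρ = λ·E[S] = 9.73·0.055 = 0.5352
Lq = ρ²(1+C_s²)/(2(1−ρ)) = 0.2864·(1+1.221)/(2·0.4648)
= 0.2864·2.2210/0.9297 = 0.68416

Final: 0.68416


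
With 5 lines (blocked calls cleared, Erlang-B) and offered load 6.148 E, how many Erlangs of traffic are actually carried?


B(5,6.148) = 0.370610 (Erlang-B)
Carried load = a(1 − B) = 6.148·(1 − 0.370610) = 6.148·0.629390 = 3.8695 E

Final: 3.8695 Erlangs


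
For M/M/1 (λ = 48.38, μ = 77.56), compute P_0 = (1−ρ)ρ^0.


ρ = 48.38/77.56 = 0.6238
P_n = (1−ρ)·ρ^n = (1 − 0.6238)·0.6238^0 = 0.3762·1.000000 = 0.376225

Final: 0.376225


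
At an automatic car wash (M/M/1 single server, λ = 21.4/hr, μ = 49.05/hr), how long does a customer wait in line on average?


ρ = 21.4/49.05 = 0.4363
Wq = ρ/(μ−λ) = 0.4363/(49.05 − 21.4) = 0.4363/27.65 = 0.01578 hr

Final: 0.01578 hr


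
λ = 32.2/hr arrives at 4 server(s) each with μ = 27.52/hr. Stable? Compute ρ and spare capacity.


Total capacity cμ = 4·27.52 = 110.08/hr
ρ = λ/(cμ) = 32.2/110.08 = 0.2925
Stable ⇔ ρ < 1: YES
Spare capacity = cμ − λ = 110.08 − 32.2 = 77.88/hr

Final: ρ = 0.2925; stable; margin = 77.88/hr


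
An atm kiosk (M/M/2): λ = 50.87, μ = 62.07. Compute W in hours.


a = 0.8196; ρ = 0.4098; P₀ = 0.418662
Lq = P₀·a^c·ρ/(c!(1−ρ)²) = 0.16539
Wq = Lq/λ = 0.16539/50.87 = 0.003251 hr
W = Wq + 1/μ = 0.003251 + 0.01611 = 0.01936 hr

Final: 0.01936 hr


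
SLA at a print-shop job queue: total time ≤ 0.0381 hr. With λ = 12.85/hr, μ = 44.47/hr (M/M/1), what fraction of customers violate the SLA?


W ~ Exponential(μ−λ) for M/M/1.
μ − λ = 44.47 − 12.85 = 31.6200
P(W > t) = e^{−(μ−λ)t} = e^{−1.2047} = 0.299775

Final: 0.299775


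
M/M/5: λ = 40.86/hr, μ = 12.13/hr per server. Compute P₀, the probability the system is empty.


a = λ/μ = 40.86/12.13 = 3.3685; ρ = a/c = 0.6737
Σ_{k=0}^{4} a^k/k! (terms k=0..4) = 1.00000 + 3.36851 + 5.67342 + 6.37032 + 5.36462 = 21.77687
Tail: a^5/(5!(1−ρ)) = 433.69839/(120·0.3263) = 11.07622
P₀ = 1/(21.77687 + 11.07622) = 1/32.85309 = 0.030439

Final: 0.030439


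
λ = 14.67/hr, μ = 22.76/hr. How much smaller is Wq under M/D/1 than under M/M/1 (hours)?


ρ = 14.67/22.76 = 0.6446
Wq(M/M/1) = ρ/(μ−λ) = 0.6446/8.09 = 0.07967 hr
Wq(M/D/1) = ρ/(2(μ−λ)) = 0.03984 hr
Savings = 0.07967 − 0.03984 = 0.03984 hr

Final: 0.03984 hr


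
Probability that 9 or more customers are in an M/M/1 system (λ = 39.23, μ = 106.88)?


ρ = 39.23/106.88 = 0.3670
P(N ≥ n) = ρ^n = 0.3670^9 = 0.0001209

Final: 0.0001209


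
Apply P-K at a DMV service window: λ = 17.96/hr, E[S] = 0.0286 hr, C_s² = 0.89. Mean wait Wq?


ρ = λ·E[S] = 17.96·0.0286 = 0.5137
E[S²] = E[S]²(1+C_s²) = 0.0286²·(1+0.89) = 0.001546
Wq = λ·E[S²]/(2(1−ρ)) = 17.96·0.001546/(2·0.4863) = 0.02854 hr

Final: 0.02854 hr


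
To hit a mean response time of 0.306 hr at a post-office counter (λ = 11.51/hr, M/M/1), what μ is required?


W = 1/(μ−λ) ⇒ μ − λ = 1/W = 1/0.306 = 3.2680
μ = λ + 1/W = 11.51 + 3.2680 = 14.7780 per hr

Final: 14.7780 /hr


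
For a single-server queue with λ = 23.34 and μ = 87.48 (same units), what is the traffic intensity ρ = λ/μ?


ρ = λ/μ = 23.34/87.48 = 0.2668

Final: 0.2668


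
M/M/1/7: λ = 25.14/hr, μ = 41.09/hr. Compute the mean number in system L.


ρ = 25.14/41.09 = 0.6118
L = ρ[1 − (K+1)ρ^K + Kρ^(K+1)] / [(1−ρ)(1−ρ^(K+1))]
Numerator: 0.6118·(1 − 8·0.032093 + 7·0.019635) = 0.538840
Denominator: (0.3882)·(0.980365) = 0.380551
L = 0.538840/0.380551 = 1.4159

Final: 1.4159


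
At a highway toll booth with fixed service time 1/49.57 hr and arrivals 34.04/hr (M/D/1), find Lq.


ρ = 34.04/49.57 = 0.6867
M/D/1: Lq = ρ²/(2(1−ρ)) = 0.4716/(2·0.3133) = 0.75259

Final: 0.75259


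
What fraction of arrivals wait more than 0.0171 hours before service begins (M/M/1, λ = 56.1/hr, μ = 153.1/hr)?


ρ = 56.1/153.1 = 0.3664
P(Wq > t) = ρ·e^{−(μ−λ)t} = 0.3664·e^{−1.6587}
= 0.3664·0.190386 = 0.069763

Final: 0.069763


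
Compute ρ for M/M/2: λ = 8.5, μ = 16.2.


ρ = λ/(cμ) = 8.5/(2·16.2) = 8.5/32.40 = 0.2623

Final: 0.2623


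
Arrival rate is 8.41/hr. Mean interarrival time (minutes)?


Mean interarrival time = 1/λ = 1/8.41 hour = 0.11891 hour
In minutes: 0.11891 × 60 = 7.1344 min

Final: 7.1344 min


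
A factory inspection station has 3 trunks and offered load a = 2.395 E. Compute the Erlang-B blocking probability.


B(c,a) = (a^c/c!) / Σ_{k=0}^{c} a^k/k!
a^3/3! = 2.289630
Σ terms (k=0..3): 1.00000 + 2.39500 + 2.86801 + 2.28963 = 8.552642
B = 2.289630/8.552642 = 0.267710

Final: 0.267710


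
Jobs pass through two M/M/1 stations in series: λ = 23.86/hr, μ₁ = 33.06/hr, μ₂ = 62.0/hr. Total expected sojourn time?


Each node sees arrival rate λ = 23.86/hr (tandem ⇒ throughput preserved).
W₁ = 1/(μ₁−λ) = 1/(33.06−23.86) = 0.10870 hr
W₂ = 1/(μ₂−λ) = 1/(62.0−23.86) = 0.02622 hr
W_total = W₁ + W₂ = 0.10870 + 0.02622 = 0.13491 hr

Final: 0.13491 hr


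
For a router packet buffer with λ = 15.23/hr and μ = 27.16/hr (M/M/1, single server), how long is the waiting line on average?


ρ = 15.23/27.16 = 0.5608
Lq = ρ²/(1−ρ) = 0.3144/0.4392 = 0.7159

Final: 0.7159


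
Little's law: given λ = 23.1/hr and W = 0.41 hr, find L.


L = λW = 23.1·0.41 = 9.4710

Final: 9.4710


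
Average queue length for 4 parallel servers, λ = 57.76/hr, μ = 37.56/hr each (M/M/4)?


a = λ/μ = 1.5378; ρ = a/4 = 0.3845
P₀ = 0.212544
Lq = P₀·a^c·ρ / (c!·(1−ρ)²) = 0.212544·5.59251·0.3845/(24·0.37890)
= 0.05025

Final: 0.05025


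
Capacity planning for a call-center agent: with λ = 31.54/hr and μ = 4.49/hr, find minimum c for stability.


Stability requires cμ > λ ⇔ c > λ/μ.
λ/μ = 31.54/4.49 = 7.0245
Minimum integer c = ⌊7.0245⌋ + 1 = 8
Check: 8·4.49 = 35.92 > 31.54, while 7·4.49 = 31.43 ≤ 31.54

Final: 8 servers


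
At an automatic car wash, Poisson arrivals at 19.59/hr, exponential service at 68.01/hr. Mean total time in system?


W = 1/(μ−λ) = 1/(68.01 − 19.59) = 1/48.42 = 0.02065 hr

Final: 0.02065 hr


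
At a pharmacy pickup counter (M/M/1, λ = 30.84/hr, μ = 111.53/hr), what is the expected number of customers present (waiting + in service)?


ρ = λ/μ = 30.84/111.53 = 0.2765
L = ρ/(1−ρ) = 0.2765/(1 − 0.2765) = 0.2765/0.7235 = 0.3822

Final: 0.3822


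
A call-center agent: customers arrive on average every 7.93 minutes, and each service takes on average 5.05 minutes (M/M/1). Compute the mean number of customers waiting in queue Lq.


λ = 60/7.93 = 7.5662 /hr
μ = 60/5.05 = 11.8812 /hr
ρ = λ/μ = 7.5662/11.8812 = 0.6368
Lq = ρ²/(1−ρ) = 0.4055/0.3632 = 1.1167

Final: 1.1167


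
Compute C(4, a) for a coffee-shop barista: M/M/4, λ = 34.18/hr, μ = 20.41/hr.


a = λ/μ = 1.6747; ρ = a/4 = 0.4187
P₀ = 0.184385 (from M/M/c formula)
C(c,a) = [a^c/(c!(1−ρ))]·P₀ = [7.86532/(24·0.5813)]·0.184385
= 0.56374·0.184385 = 0.103945

Final: 0.103945


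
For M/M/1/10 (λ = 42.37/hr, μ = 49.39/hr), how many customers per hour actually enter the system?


ρ = 0.8579; P_K = (1−ρ)ρ^10/(1−ρ^11) = 0.037656
λ_eff = λ(1 − P_K) = 42.37·(1 − 0.037656) = 42.37·0.962344 = 40.7745 /hr

Final: 40.7745 /hr


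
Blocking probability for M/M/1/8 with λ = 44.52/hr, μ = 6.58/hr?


ρ = λ/μ = 44.52/6.58 = 6.7660
P_K = (1−ρ)ρ^K/(1−ρ^(K+1)) = (-5.7660·4391714.469504)/(1 − 29714153.219199)
= -25322438.749695/-29714152.219199 = 0.852201

Final: 0.852201


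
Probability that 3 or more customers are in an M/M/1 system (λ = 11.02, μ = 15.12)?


ρ = 11.02/15.12 = 0.7288
P(N ≥ n) = ρ^n = 0.7288^3 = 0.387159

Final: 0.387159


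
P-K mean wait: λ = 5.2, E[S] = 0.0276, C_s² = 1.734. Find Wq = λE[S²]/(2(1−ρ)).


ρ = λ·E[S] = 5.2·0.0276 = 0.1435
E[S²] = E[S]²(1+C_s²) = 0.0276²·(1+1.734) = 0.002083
Wq = λ·E[S²]/(2(1−ρ)) = 5.2·0.002083/(2·0.8565) = 0.006322 hr

Final: 0.006322 hr


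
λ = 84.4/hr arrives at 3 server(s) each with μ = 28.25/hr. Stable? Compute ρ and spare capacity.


Total capacity cμ = 3·28.25 = 84.75/hr
ρ = λ/(cμ) = 84.4/84.75 = 0.9959
Stable ⇔ ρ < 1: YES
Spare capacity = cμ − λ = 84.75 − 84.4 = 0.35/hr

Final: ρ = 0.9959; stable; margin = 0.35/hr


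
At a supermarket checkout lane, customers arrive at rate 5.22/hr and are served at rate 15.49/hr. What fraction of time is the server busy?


ρ = λ/μ = 5.22/15.49 = 0.3370

Final: 0.3370


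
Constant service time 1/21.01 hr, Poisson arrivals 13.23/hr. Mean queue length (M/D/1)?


ρ = 13.23/21.01 = 0.6297
M/D/1: Lq = ρ²/(2(1−ρ)) = 0.3965/(2·0.3703) = 0.53541

Final: 0.53541


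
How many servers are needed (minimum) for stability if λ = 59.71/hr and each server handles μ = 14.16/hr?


Stability requires cμ > λ ⇔ c > λ/μ.
λ/μ = 59.71/14.16 = 4.2168
Minimum integer c = ⌊4.2168⌋ + 1 = 5
Check: 5·14.16 = 70.80 > 59.71, while 4·14.16 = 56.64 ≤ 59.71

Final: 5 servers


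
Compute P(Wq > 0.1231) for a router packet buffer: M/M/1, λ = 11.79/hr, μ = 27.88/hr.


ρ = 11.79/27.88 = 0.4229
P(Wq > t) = ρ·e^{−(μ−λ)t} = 0.4229·e^{−1.9807}
= 0.4229·0.137976 = 0.058348

Final: 0.058348


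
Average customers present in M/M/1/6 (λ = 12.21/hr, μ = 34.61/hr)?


ρ = 12.21/34.61 = 0.3528
L = ρ[1 − (K+1)ρ^K + Kρ^(K+1)] / [(1−ρ)(1−ρ^(K+1))]
Numerator: 0.3528·(1 − 7·0.001928 + 6·0.0006801) = 0.349467
Denominator: (0.6472)·(0.999320) = 0.646772
L = 0.349467/0.646772 = 0.5403

Final: 0.5403


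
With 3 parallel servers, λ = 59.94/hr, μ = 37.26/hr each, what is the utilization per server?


ρ = λ/(cμ) = 59.94/(3·37.26) = 59.94/111.78 = 0.5362

Final: 0.5362


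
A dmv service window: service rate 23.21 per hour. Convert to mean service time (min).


Mean service time = 1/μ = 1/23.21 hour = 0.04308 hour
In minutes: 0.04308 × 60 = 2.5851 min

Final: 2.5851 min


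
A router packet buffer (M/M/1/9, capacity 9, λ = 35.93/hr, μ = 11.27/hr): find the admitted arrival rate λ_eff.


ρ = 3.1881; P_K = (1−ρ)ρ^9/(1−ρ^10) = 0.686341
λ_eff = λ(1 − P_K) = 35.93·(1 − 0.686341) = 35.93·0.313659 = 11.2698 /hr

Final: 11.2698 /hr


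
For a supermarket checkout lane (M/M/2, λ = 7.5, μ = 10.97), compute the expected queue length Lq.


a = λ/μ = 0.6837; ρ = a/2 = 0.3418
P₀ = 0.490489
Lq = P₀·a^c·ρ / (c!·(1−ρ)²) = 0.490489·0.46742·0.3418/(2·0.43317)
= 0.09046

Final: 0.09046


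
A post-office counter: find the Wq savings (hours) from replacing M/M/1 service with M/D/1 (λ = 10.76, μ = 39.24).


ρ = 10.76/39.24 = 0.2742
Wq(M/M/1) = ρ/(μ−λ) = 0.2742/28.48 = 0.009628 hr
Wq(M/D/1) = ρ/(2(μ−λ)) = 0.004814 hr
Savings = 0.009628 − 0.004814 = 0.004814 hr

Final: 0.004814 hr


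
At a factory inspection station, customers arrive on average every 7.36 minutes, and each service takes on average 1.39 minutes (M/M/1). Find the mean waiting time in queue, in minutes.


λ = 60/7.36 = 8.1522 /hr
μ = 60/1.39 = 43.1655 /hr
ρ = λ/μ = 8.1522/43.1655 = 0.1889
Wq = ρ/(μ−λ) = 0.1889/(43.1655−8.1522) = 0.005394 hr
In minutes: 0.005394·60 = 0.3236 min

Final: 0.3236 min


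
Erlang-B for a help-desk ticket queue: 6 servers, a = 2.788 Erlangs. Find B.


B(c,a) = (a^c/c!) / Σ_{k=0}^{c} a^k/k!
a^6/6! = 0.652265
Σ terms (k=0..6): 1.00000 + 2.78800 + 3.88647 + 3.61183 + 2.51744 + 1.40373 + 0.65227 = 15.859736
B = 0.652265/15.859736 = 0.041127

Final: 0.041127


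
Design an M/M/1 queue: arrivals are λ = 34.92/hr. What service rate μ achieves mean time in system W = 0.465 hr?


W = 1/(μ−λ) ⇒ μ − λ = 1/W = 1/0.465 = 2.1505
μ = λ + 1/W = 34.92 + 2.1505 = 37.0705 per hr

Final: 37.0705 /hr


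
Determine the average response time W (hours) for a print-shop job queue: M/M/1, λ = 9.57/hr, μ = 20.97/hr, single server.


W = 1/(μ−λ) = 1/(20.97 − 9.57) = 1/11.40 = 0.08772 hr

Final: 0.08772 hr


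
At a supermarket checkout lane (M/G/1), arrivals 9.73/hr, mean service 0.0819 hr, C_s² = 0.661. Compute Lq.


ρ = λ·E[S] = 9.73·0.0819 = 0.7969
Lq = ρ²(1+C_s²)/(2(1−ρ)) = 0.6350·(1+0.661)/(2·0.2031)
= 0.6350·1.6610/0.4062 = 2.59654

Final: 2.59654


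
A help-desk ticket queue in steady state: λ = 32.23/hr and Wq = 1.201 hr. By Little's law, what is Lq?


Lq = λWq = 32.23·1.201 = 38.7082

Final: 38.7082


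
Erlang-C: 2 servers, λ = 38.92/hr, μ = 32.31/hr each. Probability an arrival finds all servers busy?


a = λ/μ = 1.2046; ρ = a/2 = 0.6023
P₀ = 0.248213 (from M/M/c formula)
C(c,a) = [a^c/(c!(1−ρ))]·P₀ = [1.45101/(2·0.3977)]·0.248213
= 1.82421·0.248213 = 0.452794

Final: 0.452794


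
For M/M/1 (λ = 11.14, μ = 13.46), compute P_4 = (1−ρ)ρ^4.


ρ = 11.14/13.46 = 0.8276
P_n = (1−ρ)·ρ^n = (1 − 0.8276)·0.8276^4 = 0.1724·0.469203 = 0.080873

Final: 0.080873


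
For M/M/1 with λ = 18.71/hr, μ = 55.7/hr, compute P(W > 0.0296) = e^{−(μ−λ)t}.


W ~ Exponential(μ−λ) for M/M/1.
μ − λ = 55.7 − 18.71 = 36.9900
P(W > t) = e^{−(μ−λ)t} = e^{−1.0949} = 0.334572

Final: 0.334572


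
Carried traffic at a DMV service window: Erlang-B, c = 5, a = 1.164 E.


B(5,1.164) = 0.005567 (Erlang-B)
Carried load = a(1 − B) = 1.164·(1 − 0.005567) = 1.164·0.994433 = 1.1575 E

Final: 1.1575 Erlangs


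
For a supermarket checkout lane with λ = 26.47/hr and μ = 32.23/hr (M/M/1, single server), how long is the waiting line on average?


ρ = 26.47/32.23 = 0.8213
Lq = ρ²/(1−ρ) = 0.6745/0.1787 = 3.7742

Final: 3.7742


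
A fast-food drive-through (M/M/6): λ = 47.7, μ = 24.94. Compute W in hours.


a = 1.9126; ρ = 0.3188; P₀ = 0.147531
Lq = P₀·a^c·ρ/(c!(1−ρ)²) = 0.006889
Wq = Lq/λ = 0.006889/47.7 = 0.0001444 hr
W = Wq + 1/μ = 0.0001444 + 0.04010 = 0.04024 hr

Final: 0.04024 hr


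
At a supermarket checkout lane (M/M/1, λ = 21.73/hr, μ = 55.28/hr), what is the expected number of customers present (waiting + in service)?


ρ = λ/μ = 21.73/55.28 = 0.3931
L = ρ/(1−ρ) = 0.3931/(1 − 0.3931) = 0.3931/0.6069 = 0.6477

Final: 0.6477


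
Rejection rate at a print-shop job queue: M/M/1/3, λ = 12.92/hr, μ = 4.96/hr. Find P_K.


ρ = λ/μ = 12.92/4.96 = 2.6048
P_K = (1−ρ)ρ^K/(1−ρ^(K+1)) = (-1.6048·17.674312)/(1 − 46.038731)
= -28.364420/-45.038731 = 0.629778

Final: 0.629778


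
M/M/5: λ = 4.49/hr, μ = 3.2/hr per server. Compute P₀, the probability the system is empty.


a = λ/μ = 4.49/3.2 = 1.4031; ρ = a/c = 0.2806
Σ_{k=0}^{4} a^k/k! (terms k=0..4) = 1.00000 + 1.40312 + 0.98438 + 0.46040 + 0.16150 = 4.00941
Tail: a^5/(5!(1−ρ)) = 5.43853/(120·0.7194) = 0.06300
P₀ = 1/(4.00941 + 0.06300) = 1/4.07241 = 0.245555

Final: 0.245555


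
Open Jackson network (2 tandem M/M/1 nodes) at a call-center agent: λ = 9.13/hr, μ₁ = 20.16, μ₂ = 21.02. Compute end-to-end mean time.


Each node sees arrival rate λ = 9.13/hr (tandem ⇒ throughput preserved).
W₁ = 1/(μ₁−λ) = 1/(20.16−9.13) = 0.09066 hr
W₂ = 1/(μ₂−λ) = 1/(21.02−9.13) = 0.08410 hr
W_total = W₁ + W₂ = 0.09066 + 0.08410 = 0.17477 hr

Final: 0.17477 hr


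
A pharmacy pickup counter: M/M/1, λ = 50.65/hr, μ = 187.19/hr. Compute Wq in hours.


ρ = 50.65/187.19 = 0.2706
Wq = ρ/(μ−λ) = 0.2706/(187.19 − 50.65) = 0.2706/136.54 = 0.001982 hr

Final: 0.001982 hr


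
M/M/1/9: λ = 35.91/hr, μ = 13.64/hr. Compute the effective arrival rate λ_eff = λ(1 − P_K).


ρ = 2.6327; P_K = (1−ρ)ρ^9/(1−ρ^10) = 0.620200
λ_eff = λ(1 − P_K) = 35.91·(1 − 0.620200) = 35.91·0.379800 = 13.6386 /hr

Final: 13.6386 /hr


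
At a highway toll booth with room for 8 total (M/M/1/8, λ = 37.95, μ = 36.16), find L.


ρ = 37.95/36.16 = 1.0495
L = ρ[1 − (K+1)ρ^K + Kρ^(K+1)] / [(1−ρ)(1−ρ^(K+1))]
Numerator: 1.0495·(1 − 9·1.471861 + 8·1.544722) = 0.116518
Denominator: (-0.04950)·(-0.544722) = 0.026965
L = 0.116518/0.026965 = 4.3211

Final: 4.3211


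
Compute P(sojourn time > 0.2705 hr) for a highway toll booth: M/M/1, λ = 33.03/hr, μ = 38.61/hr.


W ~ Exponential(μ−λ) for M/M/1.
μ − λ = 38.61 − 33.03 = 5.5800
P(W > t) = e^{−(μ−λ)t} = e^{−1.5094} = 0.221045

Final: 0.221045


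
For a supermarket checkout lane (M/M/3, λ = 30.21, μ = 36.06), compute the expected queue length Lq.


a = λ/μ = 0.8378; ρ = a/3 = 0.2793
P₀ = 0.430169
Lq = P₀·a^c·ρ / (c!·(1−ρ)²) = 0.430169·0.58800·0.2793/(6·0.51947)
= 0.02266

Final: 0.02266


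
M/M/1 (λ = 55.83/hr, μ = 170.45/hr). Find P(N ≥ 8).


ρ = 55.83/170.45 = 0.3275
P(N ≥ n) = ρ^n = 0.3275^8 = 0.0001325

Final: 0.0001325


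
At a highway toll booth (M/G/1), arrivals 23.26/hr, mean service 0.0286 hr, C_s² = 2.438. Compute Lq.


ρ = λ·E[S] = 23.26·0.0286 = 0.6652
Lq = ρ²(1+C_s²)/(2(1−ρ)) = 0.4425·(1+2.438)/(2·0.3348)
= 0.4425·3.4380/0.6695 = 2.27242

Final: 2.27242


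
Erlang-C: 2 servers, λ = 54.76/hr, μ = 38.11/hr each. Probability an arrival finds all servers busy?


a = λ/μ = 1.4369; ρ = a/2 = 0.7184
P₀ = 0.163842 (from M/M/c formula)
C(c,a) = [a^c/(c!(1−ρ))]·P₀ = [2.06466/(2·0.2816)]·0.163842
= 3.66656·0.163842 = 0.600735

Final: 0.600735


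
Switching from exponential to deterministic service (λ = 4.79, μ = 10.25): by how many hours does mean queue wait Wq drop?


ρ = 4.79/10.25 = 0.4673
Wq(M/M/1) = ρ/(μ−λ) = 0.4673/5.46 = 0.08559 hr
Wq(M/D/1) = ρ/(2(μ−λ)) = 0.04279 hr
Savings = 0.08559 − 0.04279 = 0.04279 hr

Final: 0.04279 hr


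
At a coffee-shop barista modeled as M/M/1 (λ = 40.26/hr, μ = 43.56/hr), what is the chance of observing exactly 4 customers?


ρ = 40.26/43.56 = 0.9242
P_n = (1−ρ)·ρ^n = (1 − 0.9242)·0.9242^4 = 0.07576·0.729699 = 0.055280

Final: 0.055280


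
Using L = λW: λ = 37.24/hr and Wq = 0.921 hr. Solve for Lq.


Lq = λWq = 37.24·0.921 = 34.2980

Final: 34.2980


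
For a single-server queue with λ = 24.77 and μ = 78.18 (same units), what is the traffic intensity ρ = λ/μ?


ρ = λ/μ = 24.77/78.18 = 0.3168

Final: 0.3168


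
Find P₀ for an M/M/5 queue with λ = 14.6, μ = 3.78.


a = λ/μ = 14.6/3.78 = 3.8624; ρ = a/c = 0.7725
Σ_{k=0}^{4} a^k/k! (terms k=0..4) = 1.00000 + 3.86243 + 7.45920 + 9.60355 + 9.27327 = 31.19846
Tail: a^5/(5!(1−ρ)) = 859.61756/(120·0.2275) = 31.48599
P₀ = 1/(31.19846 + 31.48599) = 1/62.68445 = 0.015953

Final: 0.015953


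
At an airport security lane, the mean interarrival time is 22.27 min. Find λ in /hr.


λ = 1/(interarrival time) in consistent units.
1 hour = 60 min, so λ = 60/22.27 = 2.6942 per hour

Final: 2.6942 /hr


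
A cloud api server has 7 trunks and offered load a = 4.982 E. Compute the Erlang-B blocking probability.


B(c,a) = (a^c/c!) / Σ_{k=0}^{c} a^k/k!
a^7/7! = 15.114561
Σ terms (k=0..7): 1.00000 + 4.98200 + 12.41016 + 20.60914 + 25.66869 + 25.57628 + 21.23684 + 15.11456 = 126.597669
B = 15.114561/126.597669 = 0.119391

Final: 0.119391


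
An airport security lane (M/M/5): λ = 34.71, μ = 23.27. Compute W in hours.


a = 1.4916; ρ = 0.2983; P₀ = 0.224660
Lq = P₀·a^c·ρ/(c!(1−ρ)²) = 0.008376
Wq = Lq/λ = 0.008376/34.71 = 0.0002413 hr
W = Wq + 1/μ = 0.0002413 + 0.04297 = 0.04322 hr

Final: 0.04322 hr


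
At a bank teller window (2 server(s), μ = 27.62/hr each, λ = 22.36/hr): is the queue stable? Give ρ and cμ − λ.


Total capacity cμ = 2·27.62 = 55.24/hr
ρ = λ/(cμ) = 22.36/55.24 = 0.4048
Stable ⇔ ρ < 1: YES
Spare capacity = cμ − λ = 55.24 − 22.36 = 32.88/hr

Final: ρ = 0.4048; stable; margin = 32.88/hr


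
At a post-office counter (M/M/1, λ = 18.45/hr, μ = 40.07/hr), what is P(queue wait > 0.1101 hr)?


ρ = 18.45/40.07 = 0.4604
P(Wq > t) = ρ·e^{−(μ−λ)t} = 0.4604·e^{−2.3804}
= 0.4604·0.092517 = 0.042599

Final: 0.042599


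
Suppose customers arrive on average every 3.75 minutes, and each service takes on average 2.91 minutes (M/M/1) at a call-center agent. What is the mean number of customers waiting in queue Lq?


λ = 60/3.75 = 16.0000 /hr
μ = 60/2.91 = 20.6186 /hr
ρ = λ/μ = 16.0000/20.6186 = 0.7760
Lq = ρ²/(1−ρ) = 0.6022/0.2240 = 2.6883

Final: 2.6883


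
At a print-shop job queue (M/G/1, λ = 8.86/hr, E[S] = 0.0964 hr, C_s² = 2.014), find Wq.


ρ = λ·E[S] = 8.86·0.0964 = 0.8541
E[S²] = E[S]²(1+C_s²) = 0.0964²·(1+2.014) = 0.028009
Wq = λ·E[S²]/(2(1−ρ)) = 8.86·0.028009/(2·0.1459) = 0.85047 hr

Final: 0.85047 hr


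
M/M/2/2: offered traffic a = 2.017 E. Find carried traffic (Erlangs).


B(2,2.017) = 0.402710 (Erlang-B)
Carried load = a(1 − B) = 2.017·(1 − 0.402710) = 2.017·0.597290 = 1.2047 E

Final: 1.2047 Erlangs


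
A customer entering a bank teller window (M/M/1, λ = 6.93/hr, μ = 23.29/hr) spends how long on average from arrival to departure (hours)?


W = 1/(μ−λ) = 1/(23.29 − 6.93) = 1/16.36 = 0.06112 hr

Final: 0.06112 hr


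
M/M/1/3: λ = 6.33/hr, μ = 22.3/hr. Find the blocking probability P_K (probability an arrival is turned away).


ρ = λ/μ = 6.33/22.3 = 0.2839
P_K = (1−ρ)ρ^K/(1−ρ^(K+1)) = (0.7161·0.022872)/(1 − 0.006492)
= 0.016379/0.993508 = 0.016486

Final: 0.016486


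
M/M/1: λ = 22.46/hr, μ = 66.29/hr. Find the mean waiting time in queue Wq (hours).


ρ = 22.46/66.29 = 0.3388
Wq = ρ/(μ−λ) = 0.3388/(66.29 − 22.46) = 0.3388/43.83 = 0.007730 hr

Final: 0.007730 hr


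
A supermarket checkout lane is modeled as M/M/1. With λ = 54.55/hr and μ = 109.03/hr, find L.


ρ = λ/μ = 54.55/109.03 = 0.5003
L = ρ/(1−ρ) = 0.5003/(1 − 0.5003) = 0.5003/0.4997 = 1.0013

Final: 1.0013


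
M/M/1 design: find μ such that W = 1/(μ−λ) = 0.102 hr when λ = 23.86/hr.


W = 1/(μ−λ) ⇒ μ − λ = 1/W = 1/0.102 = 9.8039
μ = λ + 1/W = 23.86 + 9.8039 = 33.6639 per hr

Final: 33.6639 /hr


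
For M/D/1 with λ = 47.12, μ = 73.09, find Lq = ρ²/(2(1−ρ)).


ρ = 47.12/73.09 = 0.6447
M/D/1: Lq = ρ²/(2(1−ρ)) = 0.4156/(2·0.3553) = 0.58486

Final: 0.58486


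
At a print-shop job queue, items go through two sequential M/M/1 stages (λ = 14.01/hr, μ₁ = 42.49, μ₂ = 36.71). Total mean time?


Each node sees arrival rate λ = 14.01/hr (tandem ⇒ throughput preserved).
W₁ = 1/(μ₁−λ) = 1/(42.49−14.01) = 0.03511 hr
W₂ = 1/(μ₂−λ) = 1/(36.71−14.01) = 0.04405 hr
W_total = W₁ + W₂ = 0.03511 + 0.04405 = 0.07917 hr

Final: 0.07917 hr


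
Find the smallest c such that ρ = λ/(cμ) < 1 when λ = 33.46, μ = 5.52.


Stability requires cμ > λ ⇔ c > λ/μ.
λ/μ = 33.46/5.52 = 6.0616
Minimum integer c = ⌊6.0616⌋ + 1 = 7
Check: 7·5.52 = 38.64 > 33.46, while 6·5.52 = 33.12 ≤ 33.46

Final: 7 servers


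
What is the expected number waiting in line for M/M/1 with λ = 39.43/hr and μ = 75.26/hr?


ρ = 39.43/75.26 = 0.5239
Lq = ρ²/(1−ρ) = 0.2745/0.4761 = 0.5766

Final: 0.5766


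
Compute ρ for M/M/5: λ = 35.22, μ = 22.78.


ρ = λ/(cμ) = 35.22/(5·22.78) = 35.22/113.90 = 0.3092

Final: 0.3092


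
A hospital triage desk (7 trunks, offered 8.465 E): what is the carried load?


B(7,8.465) = 0.333760 (Erlang-B)
Carried load = a(1 − B) = 8.465·(1 − 0.333760) = 8.465·0.666240 = 5.6397 E

Final: 5.6397 Erlangs


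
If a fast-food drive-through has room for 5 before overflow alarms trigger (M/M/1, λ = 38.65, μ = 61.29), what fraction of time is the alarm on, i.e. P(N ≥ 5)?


ρ = 38.65/61.29 = 0.6306
P(N ≥ n) = ρ^n = 0.6306^5 = 0.099724

Final: 0.099724


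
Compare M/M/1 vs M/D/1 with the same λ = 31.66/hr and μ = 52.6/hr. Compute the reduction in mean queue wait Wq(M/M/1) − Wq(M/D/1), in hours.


ρ = 31.66/52.6 = 0.6019
Wq(M/M/1) = ρ/(μ−λ) = 0.6019/20.94 = 0.02874 hr
Wq(M/D/1) = ρ/(2(μ−λ)) = 0.01437 hr
Savings = 0.02874 − 0.01437 = 0.01437 hr

Final: 0.01437 hr


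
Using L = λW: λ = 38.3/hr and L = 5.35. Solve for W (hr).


W = L/λ = 5.35/38.3 = 0.1397 hr

Final: 0.1397 hr


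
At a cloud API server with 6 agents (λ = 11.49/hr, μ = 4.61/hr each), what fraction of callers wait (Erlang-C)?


a = λ/μ = 2.4924; ρ = a/6 = 0.4154
P₀ = 0.082251 (from M/M/c formula)
C(c,a) = [a^c/(c!(1−ρ))]·P₀ = [239.72571/(720·0.5846)]·0.082251
= 0.56954·0.082251 = 0.046845

Final: 0.046845


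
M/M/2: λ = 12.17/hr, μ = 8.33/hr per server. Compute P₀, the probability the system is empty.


a = λ/μ = 12.17/8.33 = 1.4610; ρ = a/c = 0.7305
Σ_{k=0}^{1} a^k/k! (terms k=0..1) = 1.00000 + 1.46098 = 2.46098
Tail: a^2/(2!(1−ρ)) = 2.13448/(2·0.2695) = 3.95995
P₀ = 1/(2.46098 + 3.95995) = 1/6.42094 = 0.155741

Final: 0.155741


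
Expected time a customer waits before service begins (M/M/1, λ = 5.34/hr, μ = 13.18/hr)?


ρ = 5.34/13.18 = 0.4052
Wq = ρ/(μ−λ) = 0.4052/(13.18 − 5.34) = 0.4052/7.84 = 0.05168 hr

Final: 0.05168 hr
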